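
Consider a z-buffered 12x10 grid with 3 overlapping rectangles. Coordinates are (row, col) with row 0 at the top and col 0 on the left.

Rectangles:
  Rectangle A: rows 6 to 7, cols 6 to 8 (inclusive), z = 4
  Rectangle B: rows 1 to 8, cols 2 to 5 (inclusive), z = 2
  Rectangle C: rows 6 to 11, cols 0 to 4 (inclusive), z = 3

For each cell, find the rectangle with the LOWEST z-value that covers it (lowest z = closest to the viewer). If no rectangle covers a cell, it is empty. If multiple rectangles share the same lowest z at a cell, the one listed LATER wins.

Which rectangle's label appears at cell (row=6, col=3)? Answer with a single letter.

Check cell (6,3):
  A: rows 6-7 cols 6-8 -> outside (col miss)
  B: rows 1-8 cols 2-5 z=2 -> covers; best now B (z=2)
  C: rows 6-11 cols 0-4 z=3 -> covers; best now B (z=2)
Winner: B at z=2

Answer: B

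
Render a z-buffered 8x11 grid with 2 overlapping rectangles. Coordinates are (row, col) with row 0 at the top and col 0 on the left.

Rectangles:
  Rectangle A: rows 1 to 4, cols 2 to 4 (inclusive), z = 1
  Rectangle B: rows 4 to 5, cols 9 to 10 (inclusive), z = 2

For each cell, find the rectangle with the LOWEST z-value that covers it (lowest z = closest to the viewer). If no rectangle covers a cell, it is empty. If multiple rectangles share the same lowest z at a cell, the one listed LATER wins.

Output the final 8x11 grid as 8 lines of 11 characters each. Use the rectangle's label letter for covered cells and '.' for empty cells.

...........
..AAA......
..AAA......
..AAA......
..AAA....BB
.........BB
...........
...........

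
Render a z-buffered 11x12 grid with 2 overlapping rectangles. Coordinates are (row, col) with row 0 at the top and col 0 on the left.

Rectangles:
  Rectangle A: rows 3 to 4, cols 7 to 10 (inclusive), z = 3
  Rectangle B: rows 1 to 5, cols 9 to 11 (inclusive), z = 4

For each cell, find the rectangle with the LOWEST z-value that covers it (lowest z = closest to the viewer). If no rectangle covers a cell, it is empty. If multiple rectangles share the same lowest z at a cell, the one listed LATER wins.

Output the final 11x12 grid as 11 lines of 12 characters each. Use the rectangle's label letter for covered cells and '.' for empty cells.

............
.........BBB
.........BBB
.......AAAAB
.......AAAAB
.........BBB
............
............
............
............
............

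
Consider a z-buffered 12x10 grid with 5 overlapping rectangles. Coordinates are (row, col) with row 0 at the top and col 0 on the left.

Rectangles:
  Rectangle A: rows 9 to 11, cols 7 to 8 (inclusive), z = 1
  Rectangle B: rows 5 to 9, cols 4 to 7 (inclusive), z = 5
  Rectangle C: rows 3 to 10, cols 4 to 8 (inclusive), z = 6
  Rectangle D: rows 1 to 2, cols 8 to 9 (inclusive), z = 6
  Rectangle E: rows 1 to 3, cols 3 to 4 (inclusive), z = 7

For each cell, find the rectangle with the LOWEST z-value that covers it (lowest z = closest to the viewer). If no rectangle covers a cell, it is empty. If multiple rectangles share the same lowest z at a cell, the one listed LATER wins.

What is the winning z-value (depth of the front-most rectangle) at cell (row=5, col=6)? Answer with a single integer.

Answer: 5

Derivation:
Check cell (5,6):
  A: rows 9-11 cols 7-8 -> outside (row miss)
  B: rows 5-9 cols 4-7 z=5 -> covers; best now B (z=5)
  C: rows 3-10 cols 4-8 z=6 -> covers; best now B (z=5)
  D: rows 1-2 cols 8-9 -> outside (row miss)
  E: rows 1-3 cols 3-4 -> outside (row miss)
Winner: B at z=5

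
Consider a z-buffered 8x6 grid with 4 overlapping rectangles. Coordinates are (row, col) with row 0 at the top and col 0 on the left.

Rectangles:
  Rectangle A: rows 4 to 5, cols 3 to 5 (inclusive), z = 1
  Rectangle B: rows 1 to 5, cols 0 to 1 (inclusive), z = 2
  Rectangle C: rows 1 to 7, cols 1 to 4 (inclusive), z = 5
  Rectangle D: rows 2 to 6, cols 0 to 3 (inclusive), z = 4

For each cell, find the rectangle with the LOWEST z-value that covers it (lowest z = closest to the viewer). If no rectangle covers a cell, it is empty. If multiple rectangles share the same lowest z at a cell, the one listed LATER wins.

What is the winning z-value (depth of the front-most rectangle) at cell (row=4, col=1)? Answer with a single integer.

Check cell (4,1):
  A: rows 4-5 cols 3-5 -> outside (col miss)
  B: rows 1-5 cols 0-1 z=2 -> covers; best now B (z=2)
  C: rows 1-7 cols 1-4 z=5 -> covers; best now B (z=2)
  D: rows 2-6 cols 0-3 z=4 -> covers; best now B (z=2)
Winner: B at z=2

Answer: 2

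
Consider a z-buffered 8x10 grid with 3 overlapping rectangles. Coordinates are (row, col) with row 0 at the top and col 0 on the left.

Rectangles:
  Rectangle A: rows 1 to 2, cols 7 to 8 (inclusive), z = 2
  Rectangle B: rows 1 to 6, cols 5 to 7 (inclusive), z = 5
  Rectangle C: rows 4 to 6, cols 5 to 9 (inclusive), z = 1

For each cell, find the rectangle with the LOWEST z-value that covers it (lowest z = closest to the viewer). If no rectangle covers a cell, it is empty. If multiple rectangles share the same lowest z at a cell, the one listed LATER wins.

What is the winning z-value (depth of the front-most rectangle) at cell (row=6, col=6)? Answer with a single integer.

Answer: 1

Derivation:
Check cell (6,6):
  A: rows 1-2 cols 7-8 -> outside (row miss)
  B: rows 1-6 cols 5-7 z=5 -> covers; best now B (z=5)
  C: rows 4-6 cols 5-9 z=1 -> covers; best now C (z=1)
Winner: C at z=1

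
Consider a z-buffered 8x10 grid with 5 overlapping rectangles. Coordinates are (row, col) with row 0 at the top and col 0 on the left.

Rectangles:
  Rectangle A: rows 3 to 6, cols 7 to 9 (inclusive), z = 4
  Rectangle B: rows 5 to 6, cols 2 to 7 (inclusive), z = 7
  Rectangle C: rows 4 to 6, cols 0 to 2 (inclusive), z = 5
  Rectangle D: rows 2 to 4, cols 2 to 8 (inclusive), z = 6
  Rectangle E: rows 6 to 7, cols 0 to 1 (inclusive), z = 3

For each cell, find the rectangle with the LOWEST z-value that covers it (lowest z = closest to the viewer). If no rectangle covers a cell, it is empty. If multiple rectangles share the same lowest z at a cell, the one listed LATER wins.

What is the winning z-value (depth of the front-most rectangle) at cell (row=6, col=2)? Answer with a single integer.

Check cell (6,2):
  A: rows 3-6 cols 7-9 -> outside (col miss)
  B: rows 5-6 cols 2-7 z=7 -> covers; best now B (z=7)
  C: rows 4-6 cols 0-2 z=5 -> covers; best now C (z=5)
  D: rows 2-4 cols 2-8 -> outside (row miss)
  E: rows 6-7 cols 0-1 -> outside (col miss)
Winner: C at z=5

Answer: 5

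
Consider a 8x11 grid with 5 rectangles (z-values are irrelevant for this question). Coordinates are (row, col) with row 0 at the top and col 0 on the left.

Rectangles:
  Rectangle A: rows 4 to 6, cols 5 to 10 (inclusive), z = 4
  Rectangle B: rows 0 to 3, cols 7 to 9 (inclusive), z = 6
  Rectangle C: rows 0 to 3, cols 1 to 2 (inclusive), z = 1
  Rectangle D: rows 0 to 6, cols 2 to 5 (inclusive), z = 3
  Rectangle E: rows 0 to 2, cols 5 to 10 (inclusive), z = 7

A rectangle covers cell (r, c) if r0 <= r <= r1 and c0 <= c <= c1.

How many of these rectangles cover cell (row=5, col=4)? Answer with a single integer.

Answer: 1

Derivation:
Check cell (5,4):
  A: rows 4-6 cols 5-10 -> outside (col miss)
  B: rows 0-3 cols 7-9 -> outside (row miss)
  C: rows 0-3 cols 1-2 -> outside (row miss)
  D: rows 0-6 cols 2-5 -> covers
  E: rows 0-2 cols 5-10 -> outside (row miss)
Count covering = 1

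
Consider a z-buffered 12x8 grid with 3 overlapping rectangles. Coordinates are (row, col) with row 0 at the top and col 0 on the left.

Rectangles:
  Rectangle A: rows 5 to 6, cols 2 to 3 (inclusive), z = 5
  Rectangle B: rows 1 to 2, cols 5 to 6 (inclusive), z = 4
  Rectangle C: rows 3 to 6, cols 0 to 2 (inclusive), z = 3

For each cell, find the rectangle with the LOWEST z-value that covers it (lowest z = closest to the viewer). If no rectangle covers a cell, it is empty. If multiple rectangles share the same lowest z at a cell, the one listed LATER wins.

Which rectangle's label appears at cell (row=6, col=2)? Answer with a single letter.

Answer: C

Derivation:
Check cell (6,2):
  A: rows 5-6 cols 2-3 z=5 -> covers; best now A (z=5)
  B: rows 1-2 cols 5-6 -> outside (row miss)
  C: rows 3-6 cols 0-2 z=3 -> covers; best now C (z=3)
Winner: C at z=3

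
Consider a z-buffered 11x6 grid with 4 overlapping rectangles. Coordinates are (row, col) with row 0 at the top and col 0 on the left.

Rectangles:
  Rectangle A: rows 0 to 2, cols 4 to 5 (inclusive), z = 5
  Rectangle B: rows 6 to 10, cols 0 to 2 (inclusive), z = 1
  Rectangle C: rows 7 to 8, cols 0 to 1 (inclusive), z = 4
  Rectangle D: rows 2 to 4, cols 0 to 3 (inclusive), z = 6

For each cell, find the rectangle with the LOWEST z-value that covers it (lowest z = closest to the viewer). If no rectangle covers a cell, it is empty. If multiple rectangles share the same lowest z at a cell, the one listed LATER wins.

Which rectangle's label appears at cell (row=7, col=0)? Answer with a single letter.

Check cell (7,0):
  A: rows 0-2 cols 4-5 -> outside (row miss)
  B: rows 6-10 cols 0-2 z=1 -> covers; best now B (z=1)
  C: rows 7-8 cols 0-1 z=4 -> covers; best now B (z=1)
  D: rows 2-4 cols 0-3 -> outside (row miss)
Winner: B at z=1

Answer: B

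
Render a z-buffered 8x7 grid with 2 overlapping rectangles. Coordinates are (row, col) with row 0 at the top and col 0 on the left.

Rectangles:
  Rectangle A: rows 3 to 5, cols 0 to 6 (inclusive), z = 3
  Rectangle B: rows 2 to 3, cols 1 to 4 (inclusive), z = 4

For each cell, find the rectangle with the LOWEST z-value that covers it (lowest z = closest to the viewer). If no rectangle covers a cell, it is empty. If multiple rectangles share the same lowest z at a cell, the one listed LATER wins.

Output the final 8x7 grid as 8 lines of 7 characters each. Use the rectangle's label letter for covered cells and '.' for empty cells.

.......
.......
.BBBB..
AAAAAAA
AAAAAAA
AAAAAAA
.......
.......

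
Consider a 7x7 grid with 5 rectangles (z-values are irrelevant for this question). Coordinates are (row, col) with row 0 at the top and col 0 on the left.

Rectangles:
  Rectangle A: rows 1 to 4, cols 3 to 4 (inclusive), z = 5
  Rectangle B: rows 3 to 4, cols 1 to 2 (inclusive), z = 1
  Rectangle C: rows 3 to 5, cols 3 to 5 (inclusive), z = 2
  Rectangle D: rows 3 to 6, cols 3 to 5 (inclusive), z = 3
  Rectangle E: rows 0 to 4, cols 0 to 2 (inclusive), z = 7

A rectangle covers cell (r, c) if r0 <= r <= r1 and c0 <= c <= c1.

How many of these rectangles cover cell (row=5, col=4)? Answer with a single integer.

Answer: 2

Derivation:
Check cell (5,4):
  A: rows 1-4 cols 3-4 -> outside (row miss)
  B: rows 3-4 cols 1-2 -> outside (row miss)
  C: rows 3-5 cols 3-5 -> covers
  D: rows 3-6 cols 3-5 -> covers
  E: rows 0-4 cols 0-2 -> outside (row miss)
Count covering = 2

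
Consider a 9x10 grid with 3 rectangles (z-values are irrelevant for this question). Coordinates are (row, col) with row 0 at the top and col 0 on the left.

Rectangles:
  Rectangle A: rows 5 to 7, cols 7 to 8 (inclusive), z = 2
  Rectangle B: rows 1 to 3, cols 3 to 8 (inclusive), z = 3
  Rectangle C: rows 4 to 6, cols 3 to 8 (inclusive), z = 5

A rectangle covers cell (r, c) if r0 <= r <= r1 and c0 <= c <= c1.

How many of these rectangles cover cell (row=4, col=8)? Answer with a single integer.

Answer: 1

Derivation:
Check cell (4,8):
  A: rows 5-7 cols 7-8 -> outside (row miss)
  B: rows 1-3 cols 3-8 -> outside (row miss)
  C: rows 4-6 cols 3-8 -> covers
Count covering = 1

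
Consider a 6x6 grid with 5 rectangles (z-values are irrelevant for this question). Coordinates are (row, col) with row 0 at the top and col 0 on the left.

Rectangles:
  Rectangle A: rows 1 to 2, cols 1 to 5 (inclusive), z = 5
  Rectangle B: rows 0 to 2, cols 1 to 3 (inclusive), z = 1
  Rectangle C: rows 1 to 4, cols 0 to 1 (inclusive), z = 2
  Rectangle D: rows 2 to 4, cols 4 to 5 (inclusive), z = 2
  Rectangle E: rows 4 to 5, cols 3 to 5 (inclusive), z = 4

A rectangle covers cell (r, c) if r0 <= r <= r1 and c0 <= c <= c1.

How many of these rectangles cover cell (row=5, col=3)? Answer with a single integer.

Answer: 1

Derivation:
Check cell (5,3):
  A: rows 1-2 cols 1-5 -> outside (row miss)
  B: rows 0-2 cols 1-3 -> outside (row miss)
  C: rows 1-4 cols 0-1 -> outside (row miss)
  D: rows 2-4 cols 4-5 -> outside (row miss)
  E: rows 4-5 cols 3-5 -> covers
Count covering = 1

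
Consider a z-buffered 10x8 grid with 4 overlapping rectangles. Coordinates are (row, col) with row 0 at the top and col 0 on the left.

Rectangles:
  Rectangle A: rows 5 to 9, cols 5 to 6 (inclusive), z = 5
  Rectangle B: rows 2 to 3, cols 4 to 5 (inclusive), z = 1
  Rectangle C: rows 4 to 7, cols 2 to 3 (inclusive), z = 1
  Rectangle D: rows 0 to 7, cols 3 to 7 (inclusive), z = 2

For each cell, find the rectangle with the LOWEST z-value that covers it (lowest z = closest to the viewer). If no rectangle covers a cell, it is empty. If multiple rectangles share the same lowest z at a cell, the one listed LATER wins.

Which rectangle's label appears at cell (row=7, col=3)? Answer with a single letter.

Check cell (7,3):
  A: rows 5-9 cols 5-6 -> outside (col miss)
  B: rows 2-3 cols 4-5 -> outside (row miss)
  C: rows 4-7 cols 2-3 z=1 -> covers; best now C (z=1)
  D: rows 0-7 cols 3-7 z=2 -> covers; best now C (z=1)
Winner: C at z=1

Answer: C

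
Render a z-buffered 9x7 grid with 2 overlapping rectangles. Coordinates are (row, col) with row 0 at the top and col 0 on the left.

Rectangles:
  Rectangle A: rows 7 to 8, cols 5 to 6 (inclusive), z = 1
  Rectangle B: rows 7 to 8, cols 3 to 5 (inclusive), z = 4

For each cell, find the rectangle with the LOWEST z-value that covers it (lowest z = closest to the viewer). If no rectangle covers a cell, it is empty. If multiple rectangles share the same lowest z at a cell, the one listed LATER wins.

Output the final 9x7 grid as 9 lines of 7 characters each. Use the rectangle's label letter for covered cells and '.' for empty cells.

.......
.......
.......
.......
.......
.......
.......
...BBAA
...BBAA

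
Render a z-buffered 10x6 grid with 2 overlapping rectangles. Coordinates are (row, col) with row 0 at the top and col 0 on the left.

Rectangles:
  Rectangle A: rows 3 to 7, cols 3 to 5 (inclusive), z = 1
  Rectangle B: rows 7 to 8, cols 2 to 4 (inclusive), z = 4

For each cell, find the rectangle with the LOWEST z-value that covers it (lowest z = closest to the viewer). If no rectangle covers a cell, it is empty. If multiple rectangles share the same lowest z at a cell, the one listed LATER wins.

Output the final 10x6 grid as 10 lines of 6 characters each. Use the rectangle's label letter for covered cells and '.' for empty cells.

......
......
......
...AAA
...AAA
...AAA
...AAA
..BAAA
..BBB.
......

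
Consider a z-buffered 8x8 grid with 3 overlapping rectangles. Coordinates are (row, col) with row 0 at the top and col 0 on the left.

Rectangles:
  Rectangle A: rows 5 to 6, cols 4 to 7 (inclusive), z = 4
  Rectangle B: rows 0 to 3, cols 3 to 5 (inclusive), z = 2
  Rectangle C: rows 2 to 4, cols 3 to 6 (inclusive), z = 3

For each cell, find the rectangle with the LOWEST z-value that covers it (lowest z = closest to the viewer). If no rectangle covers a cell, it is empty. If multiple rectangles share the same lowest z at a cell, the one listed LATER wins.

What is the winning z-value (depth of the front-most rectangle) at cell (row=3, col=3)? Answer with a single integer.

Check cell (3,3):
  A: rows 5-6 cols 4-7 -> outside (row miss)
  B: rows 0-3 cols 3-5 z=2 -> covers; best now B (z=2)
  C: rows 2-4 cols 3-6 z=3 -> covers; best now B (z=2)
Winner: B at z=2

Answer: 2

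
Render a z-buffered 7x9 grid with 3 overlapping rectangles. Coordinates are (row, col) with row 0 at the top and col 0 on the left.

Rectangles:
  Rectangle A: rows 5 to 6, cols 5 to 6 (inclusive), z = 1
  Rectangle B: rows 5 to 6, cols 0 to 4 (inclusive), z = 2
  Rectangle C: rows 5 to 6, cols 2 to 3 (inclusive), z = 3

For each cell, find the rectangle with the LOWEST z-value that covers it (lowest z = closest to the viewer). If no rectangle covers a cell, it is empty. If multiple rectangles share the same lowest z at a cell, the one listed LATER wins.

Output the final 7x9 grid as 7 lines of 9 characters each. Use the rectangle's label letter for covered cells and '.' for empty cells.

.........
.........
.........
.........
.........
BBBBBAA..
BBBBBAA..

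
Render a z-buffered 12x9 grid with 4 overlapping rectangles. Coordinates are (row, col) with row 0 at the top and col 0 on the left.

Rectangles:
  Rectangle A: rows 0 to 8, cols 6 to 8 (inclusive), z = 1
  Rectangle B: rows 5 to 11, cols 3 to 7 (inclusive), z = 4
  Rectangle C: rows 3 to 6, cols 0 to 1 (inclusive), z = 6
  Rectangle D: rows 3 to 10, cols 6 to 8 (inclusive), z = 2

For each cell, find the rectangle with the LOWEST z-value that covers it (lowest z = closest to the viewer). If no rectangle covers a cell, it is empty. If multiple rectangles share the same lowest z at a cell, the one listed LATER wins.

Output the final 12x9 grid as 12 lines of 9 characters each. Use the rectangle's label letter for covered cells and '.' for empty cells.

......AAA
......AAA
......AAA
CC....AAA
CC....AAA
CC.BBBAAA
CC.BBBAAA
...BBBAAA
...BBBAAA
...BBBDDD
...BBBDDD
...BBBBB.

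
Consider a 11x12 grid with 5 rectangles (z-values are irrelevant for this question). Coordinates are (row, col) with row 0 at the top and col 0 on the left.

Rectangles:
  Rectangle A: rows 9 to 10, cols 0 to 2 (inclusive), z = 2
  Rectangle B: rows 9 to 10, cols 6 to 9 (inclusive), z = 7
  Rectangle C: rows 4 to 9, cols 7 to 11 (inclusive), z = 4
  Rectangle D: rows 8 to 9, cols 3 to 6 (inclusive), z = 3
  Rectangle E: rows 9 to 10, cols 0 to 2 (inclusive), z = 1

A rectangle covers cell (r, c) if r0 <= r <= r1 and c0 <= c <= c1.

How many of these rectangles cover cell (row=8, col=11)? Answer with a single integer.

Check cell (8,11):
  A: rows 9-10 cols 0-2 -> outside (row miss)
  B: rows 9-10 cols 6-9 -> outside (row miss)
  C: rows 4-9 cols 7-11 -> covers
  D: rows 8-9 cols 3-6 -> outside (col miss)
  E: rows 9-10 cols 0-2 -> outside (row miss)
Count covering = 1

Answer: 1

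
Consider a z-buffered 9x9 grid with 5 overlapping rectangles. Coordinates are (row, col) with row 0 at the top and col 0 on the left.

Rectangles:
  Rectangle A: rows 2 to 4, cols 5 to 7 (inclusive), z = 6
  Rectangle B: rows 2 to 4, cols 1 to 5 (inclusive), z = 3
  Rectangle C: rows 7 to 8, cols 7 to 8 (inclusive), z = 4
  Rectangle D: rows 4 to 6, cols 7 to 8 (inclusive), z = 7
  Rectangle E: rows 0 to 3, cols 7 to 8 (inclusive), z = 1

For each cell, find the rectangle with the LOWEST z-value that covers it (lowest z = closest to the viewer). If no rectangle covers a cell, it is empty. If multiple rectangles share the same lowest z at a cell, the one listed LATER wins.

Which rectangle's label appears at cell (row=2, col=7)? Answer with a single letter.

Answer: E

Derivation:
Check cell (2,7):
  A: rows 2-4 cols 5-7 z=6 -> covers; best now A (z=6)
  B: rows 2-4 cols 1-5 -> outside (col miss)
  C: rows 7-8 cols 7-8 -> outside (row miss)
  D: rows 4-6 cols 7-8 -> outside (row miss)
  E: rows 0-3 cols 7-8 z=1 -> covers; best now E (z=1)
Winner: E at z=1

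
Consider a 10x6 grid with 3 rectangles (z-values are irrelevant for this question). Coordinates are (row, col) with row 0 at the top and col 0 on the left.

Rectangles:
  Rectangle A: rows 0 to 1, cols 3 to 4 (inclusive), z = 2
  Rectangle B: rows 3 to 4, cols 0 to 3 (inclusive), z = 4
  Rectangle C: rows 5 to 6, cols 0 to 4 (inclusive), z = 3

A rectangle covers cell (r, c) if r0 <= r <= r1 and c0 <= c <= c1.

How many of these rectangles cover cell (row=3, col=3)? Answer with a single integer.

Answer: 1

Derivation:
Check cell (3,3):
  A: rows 0-1 cols 3-4 -> outside (row miss)
  B: rows 3-4 cols 0-3 -> covers
  C: rows 5-6 cols 0-4 -> outside (row miss)
Count covering = 1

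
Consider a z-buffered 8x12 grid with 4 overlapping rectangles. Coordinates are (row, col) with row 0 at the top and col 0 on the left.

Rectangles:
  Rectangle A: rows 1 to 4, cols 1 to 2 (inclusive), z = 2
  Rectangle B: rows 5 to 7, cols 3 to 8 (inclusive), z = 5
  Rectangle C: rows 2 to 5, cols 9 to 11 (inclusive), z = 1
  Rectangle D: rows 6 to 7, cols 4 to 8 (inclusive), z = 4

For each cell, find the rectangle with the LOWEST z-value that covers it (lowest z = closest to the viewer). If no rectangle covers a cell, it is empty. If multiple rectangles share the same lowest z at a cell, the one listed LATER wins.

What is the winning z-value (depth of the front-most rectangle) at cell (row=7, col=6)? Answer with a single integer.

Check cell (7,6):
  A: rows 1-4 cols 1-2 -> outside (row miss)
  B: rows 5-7 cols 3-8 z=5 -> covers; best now B (z=5)
  C: rows 2-5 cols 9-11 -> outside (row miss)
  D: rows 6-7 cols 4-8 z=4 -> covers; best now D (z=4)
Winner: D at z=4

Answer: 4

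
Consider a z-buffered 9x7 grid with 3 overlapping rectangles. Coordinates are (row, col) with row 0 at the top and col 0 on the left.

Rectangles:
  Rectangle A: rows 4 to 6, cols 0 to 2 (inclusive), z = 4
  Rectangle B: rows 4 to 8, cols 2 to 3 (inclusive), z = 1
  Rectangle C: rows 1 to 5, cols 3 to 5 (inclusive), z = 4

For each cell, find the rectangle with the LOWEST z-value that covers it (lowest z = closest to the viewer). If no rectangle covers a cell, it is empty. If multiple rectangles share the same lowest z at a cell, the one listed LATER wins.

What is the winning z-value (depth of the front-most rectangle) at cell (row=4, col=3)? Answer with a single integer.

Check cell (4,3):
  A: rows 4-6 cols 0-2 -> outside (col miss)
  B: rows 4-8 cols 2-3 z=1 -> covers; best now B (z=1)
  C: rows 1-5 cols 3-5 z=4 -> covers; best now B (z=1)
Winner: B at z=1

Answer: 1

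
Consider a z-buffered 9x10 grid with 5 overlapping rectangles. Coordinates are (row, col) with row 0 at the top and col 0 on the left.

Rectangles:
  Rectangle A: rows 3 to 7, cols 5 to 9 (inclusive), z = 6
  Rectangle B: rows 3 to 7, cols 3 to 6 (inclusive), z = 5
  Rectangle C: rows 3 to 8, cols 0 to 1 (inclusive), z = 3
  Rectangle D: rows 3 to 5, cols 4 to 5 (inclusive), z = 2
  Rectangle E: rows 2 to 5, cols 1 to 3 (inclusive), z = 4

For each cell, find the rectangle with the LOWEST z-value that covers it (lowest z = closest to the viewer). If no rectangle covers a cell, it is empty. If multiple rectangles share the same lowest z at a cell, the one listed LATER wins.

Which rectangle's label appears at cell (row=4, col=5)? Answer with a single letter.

Check cell (4,5):
  A: rows 3-7 cols 5-9 z=6 -> covers; best now A (z=6)
  B: rows 3-7 cols 3-6 z=5 -> covers; best now B (z=5)
  C: rows 3-8 cols 0-1 -> outside (col miss)
  D: rows 3-5 cols 4-5 z=2 -> covers; best now D (z=2)
  E: rows 2-5 cols 1-3 -> outside (col miss)
Winner: D at z=2

Answer: D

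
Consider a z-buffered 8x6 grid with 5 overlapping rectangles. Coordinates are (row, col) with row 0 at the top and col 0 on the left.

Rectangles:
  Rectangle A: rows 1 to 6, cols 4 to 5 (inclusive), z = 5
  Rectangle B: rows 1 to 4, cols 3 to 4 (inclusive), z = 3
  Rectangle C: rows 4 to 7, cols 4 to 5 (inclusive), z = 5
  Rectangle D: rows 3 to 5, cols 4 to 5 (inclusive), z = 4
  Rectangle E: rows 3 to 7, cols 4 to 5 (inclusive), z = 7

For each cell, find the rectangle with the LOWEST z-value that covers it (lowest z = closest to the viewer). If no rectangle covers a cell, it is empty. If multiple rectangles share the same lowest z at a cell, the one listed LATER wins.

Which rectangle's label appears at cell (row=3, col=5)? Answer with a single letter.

Answer: D

Derivation:
Check cell (3,5):
  A: rows 1-6 cols 4-5 z=5 -> covers; best now A (z=5)
  B: rows 1-4 cols 3-4 -> outside (col miss)
  C: rows 4-7 cols 4-5 -> outside (row miss)
  D: rows 3-5 cols 4-5 z=4 -> covers; best now D (z=4)
  E: rows 3-7 cols 4-5 z=7 -> covers; best now D (z=4)
Winner: D at z=4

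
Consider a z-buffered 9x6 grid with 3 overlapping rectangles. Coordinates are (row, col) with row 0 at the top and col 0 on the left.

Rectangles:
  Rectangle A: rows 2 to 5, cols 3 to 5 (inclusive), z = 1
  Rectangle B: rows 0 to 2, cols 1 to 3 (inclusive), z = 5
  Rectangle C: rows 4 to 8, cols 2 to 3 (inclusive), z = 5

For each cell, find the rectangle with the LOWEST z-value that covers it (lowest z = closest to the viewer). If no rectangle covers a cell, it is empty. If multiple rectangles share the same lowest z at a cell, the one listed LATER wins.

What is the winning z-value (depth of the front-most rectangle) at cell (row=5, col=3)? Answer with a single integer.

Check cell (5,3):
  A: rows 2-5 cols 3-5 z=1 -> covers; best now A (z=1)
  B: rows 0-2 cols 1-3 -> outside (row miss)
  C: rows 4-8 cols 2-3 z=5 -> covers; best now A (z=1)
Winner: A at z=1

Answer: 1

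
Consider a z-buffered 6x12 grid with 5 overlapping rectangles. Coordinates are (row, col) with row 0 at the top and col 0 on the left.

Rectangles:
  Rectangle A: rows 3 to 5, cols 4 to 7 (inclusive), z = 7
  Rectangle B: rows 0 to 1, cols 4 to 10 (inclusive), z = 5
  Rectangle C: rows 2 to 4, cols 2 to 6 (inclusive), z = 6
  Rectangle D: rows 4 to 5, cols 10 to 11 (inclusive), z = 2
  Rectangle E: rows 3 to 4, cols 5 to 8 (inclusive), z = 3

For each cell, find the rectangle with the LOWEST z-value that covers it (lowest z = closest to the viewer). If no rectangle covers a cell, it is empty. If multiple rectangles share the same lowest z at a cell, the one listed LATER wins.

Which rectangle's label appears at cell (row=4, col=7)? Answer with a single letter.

Check cell (4,7):
  A: rows 3-5 cols 4-7 z=7 -> covers; best now A (z=7)
  B: rows 0-1 cols 4-10 -> outside (row miss)
  C: rows 2-4 cols 2-6 -> outside (col miss)
  D: rows 4-5 cols 10-11 -> outside (col miss)
  E: rows 3-4 cols 5-8 z=3 -> covers; best now E (z=3)
Winner: E at z=3

Answer: E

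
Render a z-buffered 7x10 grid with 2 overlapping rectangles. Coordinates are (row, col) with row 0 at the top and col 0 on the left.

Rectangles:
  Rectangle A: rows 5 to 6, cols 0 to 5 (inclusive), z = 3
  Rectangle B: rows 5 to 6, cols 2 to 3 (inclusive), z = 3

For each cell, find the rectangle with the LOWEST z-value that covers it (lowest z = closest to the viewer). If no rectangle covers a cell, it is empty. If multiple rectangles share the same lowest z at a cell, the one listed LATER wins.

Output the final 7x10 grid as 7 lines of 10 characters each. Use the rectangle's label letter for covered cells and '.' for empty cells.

..........
..........
..........
..........
..........
AABBAA....
AABBAA....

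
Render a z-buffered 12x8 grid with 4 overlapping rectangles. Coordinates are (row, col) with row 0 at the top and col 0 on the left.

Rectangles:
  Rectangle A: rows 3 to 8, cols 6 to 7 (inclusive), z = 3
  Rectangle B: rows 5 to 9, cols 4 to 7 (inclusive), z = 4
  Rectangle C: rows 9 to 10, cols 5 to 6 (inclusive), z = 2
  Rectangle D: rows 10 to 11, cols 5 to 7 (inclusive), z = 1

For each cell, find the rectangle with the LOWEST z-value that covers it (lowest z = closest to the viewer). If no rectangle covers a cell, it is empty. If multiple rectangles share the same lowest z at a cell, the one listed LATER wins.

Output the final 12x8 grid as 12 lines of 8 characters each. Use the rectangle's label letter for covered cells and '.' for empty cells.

........
........
........
......AA
......AA
....BBAA
....BBAA
....BBAA
....BBAA
....BCCB
.....DDD
.....DDD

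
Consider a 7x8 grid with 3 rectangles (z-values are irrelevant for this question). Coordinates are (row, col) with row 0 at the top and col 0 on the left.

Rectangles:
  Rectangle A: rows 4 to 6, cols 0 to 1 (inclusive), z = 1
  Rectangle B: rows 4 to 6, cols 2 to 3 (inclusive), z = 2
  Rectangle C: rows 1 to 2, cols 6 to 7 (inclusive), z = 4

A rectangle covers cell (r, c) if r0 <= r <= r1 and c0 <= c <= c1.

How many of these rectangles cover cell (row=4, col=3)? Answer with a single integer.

Answer: 1

Derivation:
Check cell (4,3):
  A: rows 4-6 cols 0-1 -> outside (col miss)
  B: rows 4-6 cols 2-3 -> covers
  C: rows 1-2 cols 6-7 -> outside (row miss)
Count covering = 1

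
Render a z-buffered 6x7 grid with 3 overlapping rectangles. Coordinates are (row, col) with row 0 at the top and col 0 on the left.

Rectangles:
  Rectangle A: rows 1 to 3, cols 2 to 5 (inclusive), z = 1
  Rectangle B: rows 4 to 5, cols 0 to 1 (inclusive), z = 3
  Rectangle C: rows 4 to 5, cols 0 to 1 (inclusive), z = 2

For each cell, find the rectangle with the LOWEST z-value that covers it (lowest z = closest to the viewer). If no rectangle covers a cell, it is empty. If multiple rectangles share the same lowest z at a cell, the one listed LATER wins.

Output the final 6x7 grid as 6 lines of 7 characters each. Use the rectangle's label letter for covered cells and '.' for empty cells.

.......
..AAAA.
..AAAA.
..AAAA.
CC.....
CC.....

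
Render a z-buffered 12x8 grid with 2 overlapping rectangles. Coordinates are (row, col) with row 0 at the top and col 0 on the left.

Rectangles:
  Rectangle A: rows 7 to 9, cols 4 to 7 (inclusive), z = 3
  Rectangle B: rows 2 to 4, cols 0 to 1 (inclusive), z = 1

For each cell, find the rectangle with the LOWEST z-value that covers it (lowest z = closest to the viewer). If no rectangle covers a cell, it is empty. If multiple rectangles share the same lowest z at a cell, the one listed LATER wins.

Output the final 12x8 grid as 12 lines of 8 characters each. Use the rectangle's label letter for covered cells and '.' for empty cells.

........
........
BB......
BB......
BB......
........
........
....AAAA
....AAAA
....AAAA
........
........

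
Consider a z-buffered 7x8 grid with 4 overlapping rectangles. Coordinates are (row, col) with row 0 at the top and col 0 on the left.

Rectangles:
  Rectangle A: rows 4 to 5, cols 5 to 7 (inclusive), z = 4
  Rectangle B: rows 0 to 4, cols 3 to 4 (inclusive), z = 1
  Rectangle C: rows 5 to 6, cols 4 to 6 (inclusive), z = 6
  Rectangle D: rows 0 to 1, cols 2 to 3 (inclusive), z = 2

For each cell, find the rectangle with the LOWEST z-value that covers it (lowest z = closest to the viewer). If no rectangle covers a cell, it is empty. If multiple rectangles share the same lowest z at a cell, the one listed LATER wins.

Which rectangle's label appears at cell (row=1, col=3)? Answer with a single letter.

Check cell (1,3):
  A: rows 4-5 cols 5-7 -> outside (row miss)
  B: rows 0-4 cols 3-4 z=1 -> covers; best now B (z=1)
  C: rows 5-6 cols 4-6 -> outside (row miss)
  D: rows 0-1 cols 2-3 z=2 -> covers; best now B (z=1)
Winner: B at z=1

Answer: B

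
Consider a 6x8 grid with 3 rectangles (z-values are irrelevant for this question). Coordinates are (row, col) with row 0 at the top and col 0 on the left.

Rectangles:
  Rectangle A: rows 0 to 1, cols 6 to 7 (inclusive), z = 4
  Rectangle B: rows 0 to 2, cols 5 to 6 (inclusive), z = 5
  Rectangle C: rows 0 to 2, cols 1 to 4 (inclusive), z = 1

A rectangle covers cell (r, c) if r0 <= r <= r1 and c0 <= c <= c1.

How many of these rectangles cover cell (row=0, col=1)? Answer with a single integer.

Answer: 1

Derivation:
Check cell (0,1):
  A: rows 0-1 cols 6-7 -> outside (col miss)
  B: rows 0-2 cols 5-6 -> outside (col miss)
  C: rows 0-2 cols 1-4 -> covers
Count covering = 1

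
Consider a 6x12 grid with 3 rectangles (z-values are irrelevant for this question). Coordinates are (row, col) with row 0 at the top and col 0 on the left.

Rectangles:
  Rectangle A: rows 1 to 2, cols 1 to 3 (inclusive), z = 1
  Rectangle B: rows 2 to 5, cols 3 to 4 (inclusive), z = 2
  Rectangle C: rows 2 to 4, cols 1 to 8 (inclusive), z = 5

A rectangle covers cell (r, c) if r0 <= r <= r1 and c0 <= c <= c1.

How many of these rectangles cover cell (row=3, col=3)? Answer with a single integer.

Answer: 2

Derivation:
Check cell (3,3):
  A: rows 1-2 cols 1-3 -> outside (row miss)
  B: rows 2-5 cols 3-4 -> covers
  C: rows 2-4 cols 1-8 -> covers
Count covering = 2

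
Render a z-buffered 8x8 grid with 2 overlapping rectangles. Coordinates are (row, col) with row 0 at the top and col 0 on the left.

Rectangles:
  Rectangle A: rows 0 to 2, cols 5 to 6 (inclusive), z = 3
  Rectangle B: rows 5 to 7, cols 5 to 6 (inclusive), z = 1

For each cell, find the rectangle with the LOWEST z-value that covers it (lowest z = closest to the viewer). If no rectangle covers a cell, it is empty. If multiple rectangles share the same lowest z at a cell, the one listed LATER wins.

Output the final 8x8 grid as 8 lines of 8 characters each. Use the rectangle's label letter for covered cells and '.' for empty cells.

.....AA.
.....AA.
.....AA.
........
........
.....BB.
.....BB.
.....BB.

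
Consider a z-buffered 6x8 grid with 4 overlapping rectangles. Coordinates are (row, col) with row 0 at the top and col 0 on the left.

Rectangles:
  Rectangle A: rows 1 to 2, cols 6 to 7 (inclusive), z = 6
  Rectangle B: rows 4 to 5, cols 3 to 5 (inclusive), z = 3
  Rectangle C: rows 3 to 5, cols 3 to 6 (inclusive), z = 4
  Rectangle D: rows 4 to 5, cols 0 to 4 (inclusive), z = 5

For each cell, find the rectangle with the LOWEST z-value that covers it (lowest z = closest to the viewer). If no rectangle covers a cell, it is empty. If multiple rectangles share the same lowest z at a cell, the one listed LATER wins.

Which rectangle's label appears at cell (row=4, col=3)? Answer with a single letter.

Check cell (4,3):
  A: rows 1-2 cols 6-7 -> outside (row miss)
  B: rows 4-5 cols 3-5 z=3 -> covers; best now B (z=3)
  C: rows 3-5 cols 3-6 z=4 -> covers; best now B (z=3)
  D: rows 4-5 cols 0-4 z=5 -> covers; best now B (z=3)
Winner: B at z=3

Answer: B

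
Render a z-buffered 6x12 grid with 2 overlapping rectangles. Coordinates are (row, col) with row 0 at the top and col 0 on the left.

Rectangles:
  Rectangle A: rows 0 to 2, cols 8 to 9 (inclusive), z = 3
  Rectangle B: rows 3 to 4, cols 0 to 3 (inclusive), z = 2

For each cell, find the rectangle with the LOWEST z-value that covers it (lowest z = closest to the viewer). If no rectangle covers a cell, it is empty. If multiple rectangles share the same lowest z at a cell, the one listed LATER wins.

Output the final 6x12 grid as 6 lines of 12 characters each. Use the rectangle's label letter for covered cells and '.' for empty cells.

........AA..
........AA..
........AA..
BBBB........
BBBB........
............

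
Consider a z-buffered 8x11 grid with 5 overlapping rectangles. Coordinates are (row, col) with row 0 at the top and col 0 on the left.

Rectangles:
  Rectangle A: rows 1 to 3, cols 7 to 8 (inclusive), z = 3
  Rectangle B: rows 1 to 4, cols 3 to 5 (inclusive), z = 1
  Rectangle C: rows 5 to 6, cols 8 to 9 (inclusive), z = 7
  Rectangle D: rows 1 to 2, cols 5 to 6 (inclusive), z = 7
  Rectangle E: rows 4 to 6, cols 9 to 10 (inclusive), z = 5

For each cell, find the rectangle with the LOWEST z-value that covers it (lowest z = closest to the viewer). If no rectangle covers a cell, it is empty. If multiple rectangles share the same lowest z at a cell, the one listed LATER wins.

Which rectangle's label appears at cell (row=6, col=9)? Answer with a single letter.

Answer: E

Derivation:
Check cell (6,9):
  A: rows 1-3 cols 7-8 -> outside (row miss)
  B: rows 1-4 cols 3-5 -> outside (row miss)
  C: rows 5-6 cols 8-9 z=7 -> covers; best now C (z=7)
  D: rows 1-2 cols 5-6 -> outside (row miss)
  E: rows 4-6 cols 9-10 z=5 -> covers; best now E (z=5)
Winner: E at z=5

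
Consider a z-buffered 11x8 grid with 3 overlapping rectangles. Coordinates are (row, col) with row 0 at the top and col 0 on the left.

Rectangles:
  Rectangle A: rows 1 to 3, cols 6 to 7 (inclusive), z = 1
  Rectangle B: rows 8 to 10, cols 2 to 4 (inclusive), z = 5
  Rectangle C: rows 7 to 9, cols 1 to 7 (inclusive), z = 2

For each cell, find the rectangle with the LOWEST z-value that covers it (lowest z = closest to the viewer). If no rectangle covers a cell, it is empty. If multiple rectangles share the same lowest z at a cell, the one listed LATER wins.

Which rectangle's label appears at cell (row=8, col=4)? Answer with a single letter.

Check cell (8,4):
  A: rows 1-3 cols 6-7 -> outside (row miss)
  B: rows 8-10 cols 2-4 z=5 -> covers; best now B (z=5)
  C: rows 7-9 cols 1-7 z=2 -> covers; best now C (z=2)
Winner: C at z=2

Answer: C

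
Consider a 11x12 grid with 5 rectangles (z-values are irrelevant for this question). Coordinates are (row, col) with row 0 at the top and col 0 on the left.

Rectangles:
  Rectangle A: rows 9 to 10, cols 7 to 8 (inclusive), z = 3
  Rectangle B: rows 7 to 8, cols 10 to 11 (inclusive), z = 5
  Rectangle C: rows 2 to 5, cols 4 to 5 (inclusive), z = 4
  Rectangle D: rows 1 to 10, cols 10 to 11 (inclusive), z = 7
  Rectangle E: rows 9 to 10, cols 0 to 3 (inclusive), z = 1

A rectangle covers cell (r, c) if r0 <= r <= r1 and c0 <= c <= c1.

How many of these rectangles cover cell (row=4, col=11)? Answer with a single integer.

Check cell (4,11):
  A: rows 9-10 cols 7-8 -> outside (row miss)
  B: rows 7-8 cols 10-11 -> outside (row miss)
  C: rows 2-5 cols 4-5 -> outside (col miss)
  D: rows 1-10 cols 10-11 -> covers
  E: rows 9-10 cols 0-3 -> outside (row miss)
Count covering = 1

Answer: 1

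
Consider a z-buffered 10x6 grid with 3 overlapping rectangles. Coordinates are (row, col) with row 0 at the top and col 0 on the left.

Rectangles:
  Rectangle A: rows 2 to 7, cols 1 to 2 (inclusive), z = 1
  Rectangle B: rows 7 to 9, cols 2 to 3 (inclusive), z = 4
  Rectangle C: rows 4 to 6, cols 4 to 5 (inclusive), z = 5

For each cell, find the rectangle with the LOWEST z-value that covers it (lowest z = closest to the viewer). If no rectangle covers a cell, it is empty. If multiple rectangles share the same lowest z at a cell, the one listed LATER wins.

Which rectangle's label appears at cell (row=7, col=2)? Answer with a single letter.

Check cell (7,2):
  A: rows 2-7 cols 1-2 z=1 -> covers; best now A (z=1)
  B: rows 7-9 cols 2-3 z=4 -> covers; best now A (z=1)
  C: rows 4-6 cols 4-5 -> outside (row miss)
Winner: A at z=1

Answer: A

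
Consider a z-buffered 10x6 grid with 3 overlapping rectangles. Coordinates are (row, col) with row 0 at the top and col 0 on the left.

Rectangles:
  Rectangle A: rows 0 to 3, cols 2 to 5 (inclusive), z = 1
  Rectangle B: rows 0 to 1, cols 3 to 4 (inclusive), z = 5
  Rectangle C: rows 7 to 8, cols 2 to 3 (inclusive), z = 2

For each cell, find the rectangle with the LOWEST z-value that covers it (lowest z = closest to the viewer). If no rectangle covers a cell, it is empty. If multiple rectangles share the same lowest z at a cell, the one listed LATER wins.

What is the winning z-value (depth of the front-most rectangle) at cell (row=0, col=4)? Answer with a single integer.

Check cell (0,4):
  A: rows 0-3 cols 2-5 z=1 -> covers; best now A (z=1)
  B: rows 0-1 cols 3-4 z=5 -> covers; best now A (z=1)
  C: rows 7-8 cols 2-3 -> outside (row miss)
Winner: A at z=1

Answer: 1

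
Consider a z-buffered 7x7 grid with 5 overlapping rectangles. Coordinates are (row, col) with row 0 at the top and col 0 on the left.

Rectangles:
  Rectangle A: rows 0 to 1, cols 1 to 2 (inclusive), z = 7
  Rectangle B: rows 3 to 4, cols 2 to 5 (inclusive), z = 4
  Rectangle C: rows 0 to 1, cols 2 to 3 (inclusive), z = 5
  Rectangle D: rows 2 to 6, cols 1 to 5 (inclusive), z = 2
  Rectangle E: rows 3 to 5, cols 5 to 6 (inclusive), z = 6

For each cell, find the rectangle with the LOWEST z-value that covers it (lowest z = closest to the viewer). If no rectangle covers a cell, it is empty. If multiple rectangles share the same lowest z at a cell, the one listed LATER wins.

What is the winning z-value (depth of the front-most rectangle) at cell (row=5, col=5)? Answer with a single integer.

Answer: 2

Derivation:
Check cell (5,5):
  A: rows 0-1 cols 1-2 -> outside (row miss)
  B: rows 3-4 cols 2-5 -> outside (row miss)
  C: rows 0-1 cols 2-3 -> outside (row miss)
  D: rows 2-6 cols 1-5 z=2 -> covers; best now D (z=2)
  E: rows 3-5 cols 5-6 z=6 -> covers; best now D (z=2)
Winner: D at z=2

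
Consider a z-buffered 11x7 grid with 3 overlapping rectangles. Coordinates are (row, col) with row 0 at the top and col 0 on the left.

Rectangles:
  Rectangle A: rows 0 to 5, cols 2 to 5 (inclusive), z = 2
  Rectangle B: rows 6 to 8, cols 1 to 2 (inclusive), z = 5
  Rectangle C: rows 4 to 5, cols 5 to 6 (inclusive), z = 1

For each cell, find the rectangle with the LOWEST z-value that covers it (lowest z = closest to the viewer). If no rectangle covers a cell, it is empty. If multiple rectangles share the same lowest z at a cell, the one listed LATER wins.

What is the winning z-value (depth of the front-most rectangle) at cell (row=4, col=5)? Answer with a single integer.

Answer: 1

Derivation:
Check cell (4,5):
  A: rows 0-5 cols 2-5 z=2 -> covers; best now A (z=2)
  B: rows 6-8 cols 1-2 -> outside (row miss)
  C: rows 4-5 cols 5-6 z=1 -> covers; best now C (z=1)
Winner: C at z=1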